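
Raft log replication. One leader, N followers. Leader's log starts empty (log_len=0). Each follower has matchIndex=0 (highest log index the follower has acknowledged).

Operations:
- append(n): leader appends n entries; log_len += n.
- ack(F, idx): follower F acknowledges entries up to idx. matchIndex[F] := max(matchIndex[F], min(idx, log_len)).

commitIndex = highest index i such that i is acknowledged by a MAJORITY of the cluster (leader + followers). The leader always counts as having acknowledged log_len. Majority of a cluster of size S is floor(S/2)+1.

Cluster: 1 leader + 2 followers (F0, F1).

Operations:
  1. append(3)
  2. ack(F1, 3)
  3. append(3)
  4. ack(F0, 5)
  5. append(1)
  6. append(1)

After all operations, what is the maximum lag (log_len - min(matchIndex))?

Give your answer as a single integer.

Op 1: append 3 -> log_len=3
Op 2: F1 acks idx 3 -> match: F0=0 F1=3; commitIndex=3
Op 3: append 3 -> log_len=6
Op 4: F0 acks idx 5 -> match: F0=5 F1=3; commitIndex=5
Op 5: append 1 -> log_len=7
Op 6: append 1 -> log_len=8

Answer: 5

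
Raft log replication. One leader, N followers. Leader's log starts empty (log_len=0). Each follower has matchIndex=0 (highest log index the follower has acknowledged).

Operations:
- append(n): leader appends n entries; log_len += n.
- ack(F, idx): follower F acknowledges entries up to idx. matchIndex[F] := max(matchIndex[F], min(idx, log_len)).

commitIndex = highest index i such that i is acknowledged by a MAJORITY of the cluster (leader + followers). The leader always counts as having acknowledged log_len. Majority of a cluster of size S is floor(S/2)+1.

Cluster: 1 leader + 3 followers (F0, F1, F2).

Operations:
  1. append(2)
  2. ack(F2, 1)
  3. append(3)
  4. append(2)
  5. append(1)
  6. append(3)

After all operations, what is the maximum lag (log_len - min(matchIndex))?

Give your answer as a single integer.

Op 1: append 2 -> log_len=2
Op 2: F2 acks idx 1 -> match: F0=0 F1=0 F2=1; commitIndex=0
Op 3: append 3 -> log_len=5
Op 4: append 2 -> log_len=7
Op 5: append 1 -> log_len=8
Op 6: append 3 -> log_len=11

Answer: 11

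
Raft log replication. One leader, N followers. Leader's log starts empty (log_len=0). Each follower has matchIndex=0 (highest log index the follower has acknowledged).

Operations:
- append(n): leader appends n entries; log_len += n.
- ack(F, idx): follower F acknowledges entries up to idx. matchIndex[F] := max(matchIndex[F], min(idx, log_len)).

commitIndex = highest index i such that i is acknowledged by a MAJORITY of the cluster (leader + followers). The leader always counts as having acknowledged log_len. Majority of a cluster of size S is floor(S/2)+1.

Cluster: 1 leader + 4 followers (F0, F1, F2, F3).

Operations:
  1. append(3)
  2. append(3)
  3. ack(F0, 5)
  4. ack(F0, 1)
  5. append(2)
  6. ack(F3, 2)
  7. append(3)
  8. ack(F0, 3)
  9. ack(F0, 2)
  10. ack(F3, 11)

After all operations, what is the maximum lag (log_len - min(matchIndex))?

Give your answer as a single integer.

Op 1: append 3 -> log_len=3
Op 2: append 3 -> log_len=6
Op 3: F0 acks idx 5 -> match: F0=5 F1=0 F2=0 F3=0; commitIndex=0
Op 4: F0 acks idx 1 -> match: F0=5 F1=0 F2=0 F3=0; commitIndex=0
Op 5: append 2 -> log_len=8
Op 6: F3 acks idx 2 -> match: F0=5 F1=0 F2=0 F3=2; commitIndex=2
Op 7: append 3 -> log_len=11
Op 8: F0 acks idx 3 -> match: F0=5 F1=0 F2=0 F3=2; commitIndex=2
Op 9: F0 acks idx 2 -> match: F0=5 F1=0 F2=0 F3=2; commitIndex=2
Op 10: F3 acks idx 11 -> match: F0=5 F1=0 F2=0 F3=11; commitIndex=5

Answer: 11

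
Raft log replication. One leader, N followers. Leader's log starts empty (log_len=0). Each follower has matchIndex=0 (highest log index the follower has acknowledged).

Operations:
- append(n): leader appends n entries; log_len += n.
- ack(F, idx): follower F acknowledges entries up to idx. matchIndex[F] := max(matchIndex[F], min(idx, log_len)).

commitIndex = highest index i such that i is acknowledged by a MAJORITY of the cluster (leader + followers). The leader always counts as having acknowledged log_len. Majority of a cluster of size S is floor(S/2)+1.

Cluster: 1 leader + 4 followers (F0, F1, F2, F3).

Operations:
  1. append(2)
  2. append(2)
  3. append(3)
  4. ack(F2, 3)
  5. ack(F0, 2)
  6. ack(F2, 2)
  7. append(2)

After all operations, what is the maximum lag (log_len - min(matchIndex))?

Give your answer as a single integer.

Op 1: append 2 -> log_len=2
Op 2: append 2 -> log_len=4
Op 3: append 3 -> log_len=7
Op 4: F2 acks idx 3 -> match: F0=0 F1=0 F2=3 F3=0; commitIndex=0
Op 5: F0 acks idx 2 -> match: F0=2 F1=0 F2=3 F3=0; commitIndex=2
Op 6: F2 acks idx 2 -> match: F0=2 F1=0 F2=3 F3=0; commitIndex=2
Op 7: append 2 -> log_len=9

Answer: 9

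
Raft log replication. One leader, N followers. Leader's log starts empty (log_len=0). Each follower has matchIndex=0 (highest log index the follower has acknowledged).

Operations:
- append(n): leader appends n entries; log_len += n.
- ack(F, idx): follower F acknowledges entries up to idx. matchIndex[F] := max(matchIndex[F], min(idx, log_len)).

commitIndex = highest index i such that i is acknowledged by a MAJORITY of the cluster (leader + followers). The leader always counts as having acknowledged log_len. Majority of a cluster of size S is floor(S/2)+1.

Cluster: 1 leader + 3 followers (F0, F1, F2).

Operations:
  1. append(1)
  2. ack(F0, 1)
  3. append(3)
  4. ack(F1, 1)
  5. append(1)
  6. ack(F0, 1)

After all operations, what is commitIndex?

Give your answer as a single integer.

Answer: 1

Derivation:
Op 1: append 1 -> log_len=1
Op 2: F0 acks idx 1 -> match: F0=1 F1=0 F2=0; commitIndex=0
Op 3: append 3 -> log_len=4
Op 4: F1 acks idx 1 -> match: F0=1 F1=1 F2=0; commitIndex=1
Op 5: append 1 -> log_len=5
Op 6: F0 acks idx 1 -> match: F0=1 F1=1 F2=0; commitIndex=1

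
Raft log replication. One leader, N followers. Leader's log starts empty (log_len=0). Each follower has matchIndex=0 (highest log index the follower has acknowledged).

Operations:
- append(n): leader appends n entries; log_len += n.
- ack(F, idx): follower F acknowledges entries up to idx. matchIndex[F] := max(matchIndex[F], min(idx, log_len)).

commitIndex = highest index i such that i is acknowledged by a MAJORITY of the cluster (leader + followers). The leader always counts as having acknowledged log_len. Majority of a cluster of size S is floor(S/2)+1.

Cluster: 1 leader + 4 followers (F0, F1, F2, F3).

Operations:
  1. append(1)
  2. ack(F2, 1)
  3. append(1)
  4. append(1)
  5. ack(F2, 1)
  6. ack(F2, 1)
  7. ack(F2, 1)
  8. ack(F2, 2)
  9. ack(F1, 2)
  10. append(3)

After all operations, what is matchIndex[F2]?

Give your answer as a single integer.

Answer: 2

Derivation:
Op 1: append 1 -> log_len=1
Op 2: F2 acks idx 1 -> match: F0=0 F1=0 F2=1 F3=0; commitIndex=0
Op 3: append 1 -> log_len=2
Op 4: append 1 -> log_len=3
Op 5: F2 acks idx 1 -> match: F0=0 F1=0 F2=1 F3=0; commitIndex=0
Op 6: F2 acks idx 1 -> match: F0=0 F1=0 F2=1 F3=0; commitIndex=0
Op 7: F2 acks idx 1 -> match: F0=0 F1=0 F2=1 F3=0; commitIndex=0
Op 8: F2 acks idx 2 -> match: F0=0 F1=0 F2=2 F3=0; commitIndex=0
Op 9: F1 acks idx 2 -> match: F0=0 F1=2 F2=2 F3=0; commitIndex=2
Op 10: append 3 -> log_len=6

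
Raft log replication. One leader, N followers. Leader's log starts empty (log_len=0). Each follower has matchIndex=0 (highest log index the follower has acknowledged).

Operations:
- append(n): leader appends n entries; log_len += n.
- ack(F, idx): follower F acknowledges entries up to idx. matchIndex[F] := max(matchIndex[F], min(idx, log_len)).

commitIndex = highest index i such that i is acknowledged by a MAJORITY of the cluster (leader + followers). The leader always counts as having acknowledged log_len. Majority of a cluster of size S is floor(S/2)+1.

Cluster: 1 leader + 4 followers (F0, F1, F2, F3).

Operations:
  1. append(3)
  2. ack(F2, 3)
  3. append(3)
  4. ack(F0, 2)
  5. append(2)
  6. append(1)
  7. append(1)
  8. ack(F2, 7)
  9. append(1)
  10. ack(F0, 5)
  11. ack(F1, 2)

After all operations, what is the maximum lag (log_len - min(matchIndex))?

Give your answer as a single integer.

Answer: 11

Derivation:
Op 1: append 3 -> log_len=3
Op 2: F2 acks idx 3 -> match: F0=0 F1=0 F2=3 F3=0; commitIndex=0
Op 3: append 3 -> log_len=6
Op 4: F0 acks idx 2 -> match: F0=2 F1=0 F2=3 F3=0; commitIndex=2
Op 5: append 2 -> log_len=8
Op 6: append 1 -> log_len=9
Op 7: append 1 -> log_len=10
Op 8: F2 acks idx 7 -> match: F0=2 F1=0 F2=7 F3=0; commitIndex=2
Op 9: append 1 -> log_len=11
Op 10: F0 acks idx 5 -> match: F0=5 F1=0 F2=7 F3=0; commitIndex=5
Op 11: F1 acks idx 2 -> match: F0=5 F1=2 F2=7 F3=0; commitIndex=5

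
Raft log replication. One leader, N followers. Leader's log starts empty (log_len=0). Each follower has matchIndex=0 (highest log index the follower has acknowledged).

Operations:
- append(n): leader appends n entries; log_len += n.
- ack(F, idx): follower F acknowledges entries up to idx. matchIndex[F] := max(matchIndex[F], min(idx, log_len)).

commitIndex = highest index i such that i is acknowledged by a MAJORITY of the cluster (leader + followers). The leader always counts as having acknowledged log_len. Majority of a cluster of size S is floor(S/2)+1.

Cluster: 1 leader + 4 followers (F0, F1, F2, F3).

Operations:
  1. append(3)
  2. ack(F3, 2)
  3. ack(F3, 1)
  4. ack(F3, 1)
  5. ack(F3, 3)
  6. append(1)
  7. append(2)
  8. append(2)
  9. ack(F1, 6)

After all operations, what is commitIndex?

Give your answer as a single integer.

Answer: 3

Derivation:
Op 1: append 3 -> log_len=3
Op 2: F3 acks idx 2 -> match: F0=0 F1=0 F2=0 F3=2; commitIndex=0
Op 3: F3 acks idx 1 -> match: F0=0 F1=0 F2=0 F3=2; commitIndex=0
Op 4: F3 acks idx 1 -> match: F0=0 F1=0 F2=0 F3=2; commitIndex=0
Op 5: F3 acks idx 3 -> match: F0=0 F1=0 F2=0 F3=3; commitIndex=0
Op 6: append 1 -> log_len=4
Op 7: append 2 -> log_len=6
Op 8: append 2 -> log_len=8
Op 9: F1 acks idx 6 -> match: F0=0 F1=6 F2=0 F3=3; commitIndex=3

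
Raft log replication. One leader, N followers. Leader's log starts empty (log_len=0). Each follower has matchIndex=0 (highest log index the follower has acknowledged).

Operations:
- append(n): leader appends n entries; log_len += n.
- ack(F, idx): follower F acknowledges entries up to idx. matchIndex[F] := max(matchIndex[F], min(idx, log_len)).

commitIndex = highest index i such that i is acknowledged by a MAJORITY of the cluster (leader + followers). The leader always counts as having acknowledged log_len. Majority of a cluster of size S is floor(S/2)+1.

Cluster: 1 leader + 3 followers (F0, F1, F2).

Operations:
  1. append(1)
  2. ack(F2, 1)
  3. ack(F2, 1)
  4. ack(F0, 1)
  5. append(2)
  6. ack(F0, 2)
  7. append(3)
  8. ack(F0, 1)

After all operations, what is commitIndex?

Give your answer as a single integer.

Op 1: append 1 -> log_len=1
Op 2: F2 acks idx 1 -> match: F0=0 F1=0 F2=1; commitIndex=0
Op 3: F2 acks idx 1 -> match: F0=0 F1=0 F2=1; commitIndex=0
Op 4: F0 acks idx 1 -> match: F0=1 F1=0 F2=1; commitIndex=1
Op 5: append 2 -> log_len=3
Op 6: F0 acks idx 2 -> match: F0=2 F1=0 F2=1; commitIndex=1
Op 7: append 3 -> log_len=6
Op 8: F0 acks idx 1 -> match: F0=2 F1=0 F2=1; commitIndex=1

Answer: 1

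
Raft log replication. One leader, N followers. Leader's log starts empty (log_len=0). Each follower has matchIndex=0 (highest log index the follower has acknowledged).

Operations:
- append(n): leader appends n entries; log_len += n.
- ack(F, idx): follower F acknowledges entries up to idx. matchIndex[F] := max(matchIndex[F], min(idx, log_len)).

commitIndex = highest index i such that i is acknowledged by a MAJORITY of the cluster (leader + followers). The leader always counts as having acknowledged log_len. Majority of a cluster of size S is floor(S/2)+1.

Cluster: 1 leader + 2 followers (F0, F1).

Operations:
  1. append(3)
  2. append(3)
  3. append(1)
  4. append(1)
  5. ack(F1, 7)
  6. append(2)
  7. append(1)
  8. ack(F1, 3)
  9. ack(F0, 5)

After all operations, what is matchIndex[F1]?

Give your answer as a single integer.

Op 1: append 3 -> log_len=3
Op 2: append 3 -> log_len=6
Op 3: append 1 -> log_len=7
Op 4: append 1 -> log_len=8
Op 5: F1 acks idx 7 -> match: F0=0 F1=7; commitIndex=7
Op 6: append 2 -> log_len=10
Op 7: append 1 -> log_len=11
Op 8: F1 acks idx 3 -> match: F0=0 F1=7; commitIndex=7
Op 9: F0 acks idx 5 -> match: F0=5 F1=7; commitIndex=7

Answer: 7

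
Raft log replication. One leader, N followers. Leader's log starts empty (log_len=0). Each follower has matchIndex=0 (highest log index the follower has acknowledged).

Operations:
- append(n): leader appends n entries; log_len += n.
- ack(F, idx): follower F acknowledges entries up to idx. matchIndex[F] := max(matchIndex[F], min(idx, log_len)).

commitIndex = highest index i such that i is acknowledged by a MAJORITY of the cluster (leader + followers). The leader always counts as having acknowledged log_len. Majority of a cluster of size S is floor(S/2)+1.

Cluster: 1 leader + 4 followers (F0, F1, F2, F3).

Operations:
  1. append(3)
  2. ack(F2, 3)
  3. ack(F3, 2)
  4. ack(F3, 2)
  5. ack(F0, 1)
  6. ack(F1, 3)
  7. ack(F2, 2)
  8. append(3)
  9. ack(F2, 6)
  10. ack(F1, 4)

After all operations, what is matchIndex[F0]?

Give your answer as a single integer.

Answer: 1

Derivation:
Op 1: append 3 -> log_len=3
Op 2: F2 acks idx 3 -> match: F0=0 F1=0 F2=3 F3=0; commitIndex=0
Op 3: F3 acks idx 2 -> match: F0=0 F1=0 F2=3 F3=2; commitIndex=2
Op 4: F3 acks idx 2 -> match: F0=0 F1=0 F2=3 F3=2; commitIndex=2
Op 5: F0 acks idx 1 -> match: F0=1 F1=0 F2=3 F3=2; commitIndex=2
Op 6: F1 acks idx 3 -> match: F0=1 F1=3 F2=3 F3=2; commitIndex=3
Op 7: F2 acks idx 2 -> match: F0=1 F1=3 F2=3 F3=2; commitIndex=3
Op 8: append 3 -> log_len=6
Op 9: F2 acks idx 6 -> match: F0=1 F1=3 F2=6 F3=2; commitIndex=3
Op 10: F1 acks idx 4 -> match: F0=1 F1=4 F2=6 F3=2; commitIndex=4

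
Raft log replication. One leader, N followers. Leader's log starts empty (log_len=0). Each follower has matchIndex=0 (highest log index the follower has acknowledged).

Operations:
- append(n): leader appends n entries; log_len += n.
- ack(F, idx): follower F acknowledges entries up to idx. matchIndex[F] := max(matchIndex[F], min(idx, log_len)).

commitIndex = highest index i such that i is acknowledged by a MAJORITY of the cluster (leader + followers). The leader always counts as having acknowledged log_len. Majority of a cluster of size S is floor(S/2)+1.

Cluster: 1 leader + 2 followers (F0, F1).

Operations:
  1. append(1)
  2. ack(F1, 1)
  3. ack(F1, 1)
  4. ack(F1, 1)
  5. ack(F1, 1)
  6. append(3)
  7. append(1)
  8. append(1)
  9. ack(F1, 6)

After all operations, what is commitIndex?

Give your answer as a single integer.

Answer: 6

Derivation:
Op 1: append 1 -> log_len=1
Op 2: F1 acks idx 1 -> match: F0=0 F1=1; commitIndex=1
Op 3: F1 acks idx 1 -> match: F0=0 F1=1; commitIndex=1
Op 4: F1 acks idx 1 -> match: F0=0 F1=1; commitIndex=1
Op 5: F1 acks idx 1 -> match: F0=0 F1=1; commitIndex=1
Op 6: append 3 -> log_len=4
Op 7: append 1 -> log_len=5
Op 8: append 1 -> log_len=6
Op 9: F1 acks idx 6 -> match: F0=0 F1=6; commitIndex=6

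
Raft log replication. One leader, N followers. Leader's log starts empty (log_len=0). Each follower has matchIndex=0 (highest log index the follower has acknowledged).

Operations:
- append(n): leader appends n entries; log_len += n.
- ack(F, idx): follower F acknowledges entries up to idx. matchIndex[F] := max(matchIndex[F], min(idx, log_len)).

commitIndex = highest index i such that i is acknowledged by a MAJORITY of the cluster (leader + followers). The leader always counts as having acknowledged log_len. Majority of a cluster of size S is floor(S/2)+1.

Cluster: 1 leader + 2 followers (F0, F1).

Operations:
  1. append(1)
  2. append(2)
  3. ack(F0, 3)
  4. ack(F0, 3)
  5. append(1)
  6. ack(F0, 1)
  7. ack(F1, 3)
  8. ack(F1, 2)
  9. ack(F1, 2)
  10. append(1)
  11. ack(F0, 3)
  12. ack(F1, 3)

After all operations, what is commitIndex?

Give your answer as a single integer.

Op 1: append 1 -> log_len=1
Op 2: append 2 -> log_len=3
Op 3: F0 acks idx 3 -> match: F0=3 F1=0; commitIndex=3
Op 4: F0 acks idx 3 -> match: F0=3 F1=0; commitIndex=3
Op 5: append 1 -> log_len=4
Op 6: F0 acks idx 1 -> match: F0=3 F1=0; commitIndex=3
Op 7: F1 acks idx 3 -> match: F0=3 F1=3; commitIndex=3
Op 8: F1 acks idx 2 -> match: F0=3 F1=3; commitIndex=3
Op 9: F1 acks idx 2 -> match: F0=3 F1=3; commitIndex=3
Op 10: append 1 -> log_len=5
Op 11: F0 acks idx 3 -> match: F0=3 F1=3; commitIndex=3
Op 12: F1 acks idx 3 -> match: F0=3 F1=3; commitIndex=3

Answer: 3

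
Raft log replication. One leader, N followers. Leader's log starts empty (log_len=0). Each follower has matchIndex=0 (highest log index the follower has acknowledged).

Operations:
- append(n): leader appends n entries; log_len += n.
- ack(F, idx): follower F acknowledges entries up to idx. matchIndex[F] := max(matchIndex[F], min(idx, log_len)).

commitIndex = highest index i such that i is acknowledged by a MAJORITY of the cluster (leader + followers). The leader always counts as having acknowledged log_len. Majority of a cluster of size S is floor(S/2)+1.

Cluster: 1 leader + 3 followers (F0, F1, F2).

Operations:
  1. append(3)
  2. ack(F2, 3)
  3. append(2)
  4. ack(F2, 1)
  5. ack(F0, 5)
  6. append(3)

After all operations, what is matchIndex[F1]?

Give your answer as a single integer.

Op 1: append 3 -> log_len=3
Op 2: F2 acks idx 3 -> match: F0=0 F1=0 F2=3; commitIndex=0
Op 3: append 2 -> log_len=5
Op 4: F2 acks idx 1 -> match: F0=0 F1=0 F2=3; commitIndex=0
Op 5: F0 acks idx 5 -> match: F0=5 F1=0 F2=3; commitIndex=3
Op 6: append 3 -> log_len=8

Answer: 0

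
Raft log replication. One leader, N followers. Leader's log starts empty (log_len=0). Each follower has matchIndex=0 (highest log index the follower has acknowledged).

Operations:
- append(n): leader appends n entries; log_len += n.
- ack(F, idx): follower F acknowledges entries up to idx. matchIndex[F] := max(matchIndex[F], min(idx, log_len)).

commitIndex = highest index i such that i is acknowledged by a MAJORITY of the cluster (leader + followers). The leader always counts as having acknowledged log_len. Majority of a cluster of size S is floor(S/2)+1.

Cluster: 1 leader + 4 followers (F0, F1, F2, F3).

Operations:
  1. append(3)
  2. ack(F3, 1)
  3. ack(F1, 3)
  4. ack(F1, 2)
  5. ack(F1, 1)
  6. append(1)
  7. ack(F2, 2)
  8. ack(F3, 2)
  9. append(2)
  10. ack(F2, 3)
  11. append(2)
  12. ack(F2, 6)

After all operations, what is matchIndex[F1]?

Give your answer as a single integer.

Op 1: append 3 -> log_len=3
Op 2: F3 acks idx 1 -> match: F0=0 F1=0 F2=0 F3=1; commitIndex=0
Op 3: F1 acks idx 3 -> match: F0=0 F1=3 F2=0 F3=1; commitIndex=1
Op 4: F1 acks idx 2 -> match: F0=0 F1=3 F2=0 F3=1; commitIndex=1
Op 5: F1 acks idx 1 -> match: F0=0 F1=3 F2=0 F3=1; commitIndex=1
Op 6: append 1 -> log_len=4
Op 7: F2 acks idx 2 -> match: F0=0 F1=3 F2=2 F3=1; commitIndex=2
Op 8: F3 acks idx 2 -> match: F0=0 F1=3 F2=2 F3=2; commitIndex=2
Op 9: append 2 -> log_len=6
Op 10: F2 acks idx 3 -> match: F0=0 F1=3 F2=3 F3=2; commitIndex=3
Op 11: append 2 -> log_len=8
Op 12: F2 acks idx 6 -> match: F0=0 F1=3 F2=6 F3=2; commitIndex=3

Answer: 3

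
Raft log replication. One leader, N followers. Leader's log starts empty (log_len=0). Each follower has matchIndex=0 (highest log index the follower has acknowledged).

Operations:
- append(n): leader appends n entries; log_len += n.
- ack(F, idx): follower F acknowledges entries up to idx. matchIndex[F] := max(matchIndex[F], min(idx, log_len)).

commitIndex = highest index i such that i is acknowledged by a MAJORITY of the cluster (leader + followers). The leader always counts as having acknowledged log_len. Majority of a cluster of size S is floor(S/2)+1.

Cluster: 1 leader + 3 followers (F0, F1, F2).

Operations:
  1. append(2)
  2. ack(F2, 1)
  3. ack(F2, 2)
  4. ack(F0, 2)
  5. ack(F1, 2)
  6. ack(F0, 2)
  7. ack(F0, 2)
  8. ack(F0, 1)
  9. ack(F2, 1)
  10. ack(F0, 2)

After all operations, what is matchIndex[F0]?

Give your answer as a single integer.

Op 1: append 2 -> log_len=2
Op 2: F2 acks idx 1 -> match: F0=0 F1=0 F2=1; commitIndex=0
Op 3: F2 acks idx 2 -> match: F0=0 F1=0 F2=2; commitIndex=0
Op 4: F0 acks idx 2 -> match: F0=2 F1=0 F2=2; commitIndex=2
Op 5: F1 acks idx 2 -> match: F0=2 F1=2 F2=2; commitIndex=2
Op 6: F0 acks idx 2 -> match: F0=2 F1=2 F2=2; commitIndex=2
Op 7: F0 acks idx 2 -> match: F0=2 F1=2 F2=2; commitIndex=2
Op 8: F0 acks idx 1 -> match: F0=2 F1=2 F2=2; commitIndex=2
Op 9: F2 acks idx 1 -> match: F0=2 F1=2 F2=2; commitIndex=2
Op 10: F0 acks idx 2 -> match: F0=2 F1=2 F2=2; commitIndex=2

Answer: 2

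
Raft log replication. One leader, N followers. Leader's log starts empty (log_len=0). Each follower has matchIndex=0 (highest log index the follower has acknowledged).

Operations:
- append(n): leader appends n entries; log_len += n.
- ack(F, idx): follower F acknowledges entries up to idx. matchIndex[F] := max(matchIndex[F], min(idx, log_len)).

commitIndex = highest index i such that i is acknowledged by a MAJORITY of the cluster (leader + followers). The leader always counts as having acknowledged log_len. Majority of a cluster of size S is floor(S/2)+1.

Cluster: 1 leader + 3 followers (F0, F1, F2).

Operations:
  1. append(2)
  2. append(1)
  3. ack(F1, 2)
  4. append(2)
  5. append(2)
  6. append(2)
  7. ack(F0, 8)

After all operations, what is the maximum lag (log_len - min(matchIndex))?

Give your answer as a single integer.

Op 1: append 2 -> log_len=2
Op 2: append 1 -> log_len=3
Op 3: F1 acks idx 2 -> match: F0=0 F1=2 F2=0; commitIndex=0
Op 4: append 2 -> log_len=5
Op 5: append 2 -> log_len=7
Op 6: append 2 -> log_len=9
Op 7: F0 acks idx 8 -> match: F0=8 F1=2 F2=0; commitIndex=2

Answer: 9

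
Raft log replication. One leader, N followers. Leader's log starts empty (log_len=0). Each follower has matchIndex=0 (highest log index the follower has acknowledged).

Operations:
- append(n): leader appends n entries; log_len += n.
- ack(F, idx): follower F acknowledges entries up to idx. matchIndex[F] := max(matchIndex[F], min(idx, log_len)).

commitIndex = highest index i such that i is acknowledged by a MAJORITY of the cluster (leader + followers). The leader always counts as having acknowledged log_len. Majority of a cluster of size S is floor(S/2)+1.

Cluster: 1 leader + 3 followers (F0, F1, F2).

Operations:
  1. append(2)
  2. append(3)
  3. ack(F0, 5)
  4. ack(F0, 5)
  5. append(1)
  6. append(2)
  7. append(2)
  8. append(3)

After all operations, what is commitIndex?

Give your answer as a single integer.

Op 1: append 2 -> log_len=2
Op 2: append 3 -> log_len=5
Op 3: F0 acks idx 5 -> match: F0=5 F1=0 F2=0; commitIndex=0
Op 4: F0 acks idx 5 -> match: F0=5 F1=0 F2=0; commitIndex=0
Op 5: append 1 -> log_len=6
Op 6: append 2 -> log_len=8
Op 7: append 2 -> log_len=10
Op 8: append 3 -> log_len=13

Answer: 0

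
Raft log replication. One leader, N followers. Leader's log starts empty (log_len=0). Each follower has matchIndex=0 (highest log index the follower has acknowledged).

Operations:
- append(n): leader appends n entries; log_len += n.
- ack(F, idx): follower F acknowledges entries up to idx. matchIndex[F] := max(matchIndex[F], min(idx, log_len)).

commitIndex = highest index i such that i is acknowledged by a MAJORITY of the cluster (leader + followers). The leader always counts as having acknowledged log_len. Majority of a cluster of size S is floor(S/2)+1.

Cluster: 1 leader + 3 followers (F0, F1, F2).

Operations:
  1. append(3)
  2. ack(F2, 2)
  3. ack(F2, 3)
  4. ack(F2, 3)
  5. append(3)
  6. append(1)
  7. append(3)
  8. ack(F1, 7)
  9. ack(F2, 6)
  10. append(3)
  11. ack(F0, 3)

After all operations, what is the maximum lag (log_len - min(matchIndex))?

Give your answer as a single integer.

Answer: 10

Derivation:
Op 1: append 3 -> log_len=3
Op 2: F2 acks idx 2 -> match: F0=0 F1=0 F2=2; commitIndex=0
Op 3: F2 acks idx 3 -> match: F0=0 F1=0 F2=3; commitIndex=0
Op 4: F2 acks idx 3 -> match: F0=0 F1=0 F2=3; commitIndex=0
Op 5: append 3 -> log_len=6
Op 6: append 1 -> log_len=7
Op 7: append 3 -> log_len=10
Op 8: F1 acks idx 7 -> match: F0=0 F1=7 F2=3; commitIndex=3
Op 9: F2 acks idx 6 -> match: F0=0 F1=7 F2=6; commitIndex=6
Op 10: append 3 -> log_len=13
Op 11: F0 acks idx 3 -> match: F0=3 F1=7 F2=6; commitIndex=6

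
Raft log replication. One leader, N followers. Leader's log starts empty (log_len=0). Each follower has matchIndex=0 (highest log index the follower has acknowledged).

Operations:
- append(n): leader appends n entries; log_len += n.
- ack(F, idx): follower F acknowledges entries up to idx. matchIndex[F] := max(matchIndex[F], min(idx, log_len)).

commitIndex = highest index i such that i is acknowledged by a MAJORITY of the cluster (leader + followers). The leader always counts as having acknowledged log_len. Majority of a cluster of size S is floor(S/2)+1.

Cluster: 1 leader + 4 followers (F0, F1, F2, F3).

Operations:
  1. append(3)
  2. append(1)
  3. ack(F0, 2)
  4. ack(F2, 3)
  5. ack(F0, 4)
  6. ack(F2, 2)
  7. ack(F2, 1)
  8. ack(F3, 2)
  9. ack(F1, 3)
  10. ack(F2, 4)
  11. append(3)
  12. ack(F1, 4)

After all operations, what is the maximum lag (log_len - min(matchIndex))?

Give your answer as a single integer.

Op 1: append 3 -> log_len=3
Op 2: append 1 -> log_len=4
Op 3: F0 acks idx 2 -> match: F0=2 F1=0 F2=0 F3=0; commitIndex=0
Op 4: F2 acks idx 3 -> match: F0=2 F1=0 F2=3 F3=0; commitIndex=2
Op 5: F0 acks idx 4 -> match: F0=4 F1=0 F2=3 F3=0; commitIndex=3
Op 6: F2 acks idx 2 -> match: F0=4 F1=0 F2=3 F3=0; commitIndex=3
Op 7: F2 acks idx 1 -> match: F0=4 F1=0 F2=3 F3=0; commitIndex=3
Op 8: F3 acks idx 2 -> match: F0=4 F1=0 F2=3 F3=2; commitIndex=3
Op 9: F1 acks idx 3 -> match: F0=4 F1=3 F2=3 F3=2; commitIndex=3
Op 10: F2 acks idx 4 -> match: F0=4 F1=3 F2=4 F3=2; commitIndex=4
Op 11: append 3 -> log_len=7
Op 12: F1 acks idx 4 -> match: F0=4 F1=4 F2=4 F3=2; commitIndex=4

Answer: 5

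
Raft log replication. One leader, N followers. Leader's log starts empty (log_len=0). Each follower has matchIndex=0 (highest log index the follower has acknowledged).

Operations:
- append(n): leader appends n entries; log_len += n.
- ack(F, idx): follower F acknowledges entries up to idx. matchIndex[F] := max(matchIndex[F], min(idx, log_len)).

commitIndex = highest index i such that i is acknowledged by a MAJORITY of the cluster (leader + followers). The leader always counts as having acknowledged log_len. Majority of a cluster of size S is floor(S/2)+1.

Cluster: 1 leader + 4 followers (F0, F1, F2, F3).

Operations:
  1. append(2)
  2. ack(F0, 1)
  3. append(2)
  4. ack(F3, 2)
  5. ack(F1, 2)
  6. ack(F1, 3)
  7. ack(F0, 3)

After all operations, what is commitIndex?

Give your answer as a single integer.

Answer: 3

Derivation:
Op 1: append 2 -> log_len=2
Op 2: F0 acks idx 1 -> match: F0=1 F1=0 F2=0 F3=0; commitIndex=0
Op 3: append 2 -> log_len=4
Op 4: F3 acks idx 2 -> match: F0=1 F1=0 F2=0 F3=2; commitIndex=1
Op 5: F1 acks idx 2 -> match: F0=1 F1=2 F2=0 F3=2; commitIndex=2
Op 6: F1 acks idx 3 -> match: F0=1 F1=3 F2=0 F3=2; commitIndex=2
Op 7: F0 acks idx 3 -> match: F0=3 F1=3 F2=0 F3=2; commitIndex=3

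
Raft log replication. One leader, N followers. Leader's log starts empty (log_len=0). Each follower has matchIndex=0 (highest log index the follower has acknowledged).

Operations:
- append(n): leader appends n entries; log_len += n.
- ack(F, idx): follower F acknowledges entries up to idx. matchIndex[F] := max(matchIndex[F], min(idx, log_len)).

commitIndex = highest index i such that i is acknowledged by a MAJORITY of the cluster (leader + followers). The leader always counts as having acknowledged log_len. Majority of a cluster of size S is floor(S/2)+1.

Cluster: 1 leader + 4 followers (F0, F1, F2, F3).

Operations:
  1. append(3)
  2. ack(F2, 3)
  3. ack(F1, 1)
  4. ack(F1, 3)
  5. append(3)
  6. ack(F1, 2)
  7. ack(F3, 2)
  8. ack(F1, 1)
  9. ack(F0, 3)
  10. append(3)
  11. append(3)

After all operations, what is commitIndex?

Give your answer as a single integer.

Op 1: append 3 -> log_len=3
Op 2: F2 acks idx 3 -> match: F0=0 F1=0 F2=3 F3=0; commitIndex=0
Op 3: F1 acks idx 1 -> match: F0=0 F1=1 F2=3 F3=0; commitIndex=1
Op 4: F1 acks idx 3 -> match: F0=0 F1=3 F2=3 F3=0; commitIndex=3
Op 5: append 3 -> log_len=6
Op 6: F1 acks idx 2 -> match: F0=0 F1=3 F2=3 F3=0; commitIndex=3
Op 7: F3 acks idx 2 -> match: F0=0 F1=3 F2=3 F3=2; commitIndex=3
Op 8: F1 acks idx 1 -> match: F0=0 F1=3 F2=3 F3=2; commitIndex=3
Op 9: F0 acks idx 3 -> match: F0=3 F1=3 F2=3 F3=2; commitIndex=3
Op 10: append 3 -> log_len=9
Op 11: append 3 -> log_len=12

Answer: 3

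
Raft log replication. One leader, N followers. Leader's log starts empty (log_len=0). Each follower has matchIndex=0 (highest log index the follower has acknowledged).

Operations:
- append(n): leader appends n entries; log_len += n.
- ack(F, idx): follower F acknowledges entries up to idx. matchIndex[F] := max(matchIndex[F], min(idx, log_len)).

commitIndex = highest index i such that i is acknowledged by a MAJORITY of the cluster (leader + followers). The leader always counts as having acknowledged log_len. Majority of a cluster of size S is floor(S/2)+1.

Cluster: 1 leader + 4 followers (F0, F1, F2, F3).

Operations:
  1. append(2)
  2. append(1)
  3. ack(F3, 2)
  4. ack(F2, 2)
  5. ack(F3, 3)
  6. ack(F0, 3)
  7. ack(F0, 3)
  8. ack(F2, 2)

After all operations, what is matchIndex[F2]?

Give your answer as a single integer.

Op 1: append 2 -> log_len=2
Op 2: append 1 -> log_len=3
Op 3: F3 acks idx 2 -> match: F0=0 F1=0 F2=0 F3=2; commitIndex=0
Op 4: F2 acks idx 2 -> match: F0=0 F1=0 F2=2 F3=2; commitIndex=2
Op 5: F3 acks idx 3 -> match: F0=0 F1=0 F2=2 F3=3; commitIndex=2
Op 6: F0 acks idx 3 -> match: F0=3 F1=0 F2=2 F3=3; commitIndex=3
Op 7: F0 acks idx 3 -> match: F0=3 F1=0 F2=2 F3=3; commitIndex=3
Op 8: F2 acks idx 2 -> match: F0=3 F1=0 F2=2 F3=3; commitIndex=3

Answer: 2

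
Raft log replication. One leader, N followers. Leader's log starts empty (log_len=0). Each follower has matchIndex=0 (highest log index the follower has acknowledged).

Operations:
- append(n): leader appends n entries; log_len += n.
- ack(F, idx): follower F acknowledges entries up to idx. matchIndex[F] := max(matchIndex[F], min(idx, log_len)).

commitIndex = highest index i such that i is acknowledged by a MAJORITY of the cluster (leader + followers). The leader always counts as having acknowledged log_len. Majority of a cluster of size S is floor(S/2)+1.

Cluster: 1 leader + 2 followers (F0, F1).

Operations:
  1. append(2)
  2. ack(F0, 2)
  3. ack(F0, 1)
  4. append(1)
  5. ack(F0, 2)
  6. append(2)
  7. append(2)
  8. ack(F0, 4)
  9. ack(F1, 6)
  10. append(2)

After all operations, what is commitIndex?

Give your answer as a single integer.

Op 1: append 2 -> log_len=2
Op 2: F0 acks idx 2 -> match: F0=2 F1=0; commitIndex=2
Op 3: F0 acks idx 1 -> match: F0=2 F1=0; commitIndex=2
Op 4: append 1 -> log_len=3
Op 5: F0 acks idx 2 -> match: F0=2 F1=0; commitIndex=2
Op 6: append 2 -> log_len=5
Op 7: append 2 -> log_len=7
Op 8: F0 acks idx 4 -> match: F0=4 F1=0; commitIndex=4
Op 9: F1 acks idx 6 -> match: F0=4 F1=6; commitIndex=6
Op 10: append 2 -> log_len=9

Answer: 6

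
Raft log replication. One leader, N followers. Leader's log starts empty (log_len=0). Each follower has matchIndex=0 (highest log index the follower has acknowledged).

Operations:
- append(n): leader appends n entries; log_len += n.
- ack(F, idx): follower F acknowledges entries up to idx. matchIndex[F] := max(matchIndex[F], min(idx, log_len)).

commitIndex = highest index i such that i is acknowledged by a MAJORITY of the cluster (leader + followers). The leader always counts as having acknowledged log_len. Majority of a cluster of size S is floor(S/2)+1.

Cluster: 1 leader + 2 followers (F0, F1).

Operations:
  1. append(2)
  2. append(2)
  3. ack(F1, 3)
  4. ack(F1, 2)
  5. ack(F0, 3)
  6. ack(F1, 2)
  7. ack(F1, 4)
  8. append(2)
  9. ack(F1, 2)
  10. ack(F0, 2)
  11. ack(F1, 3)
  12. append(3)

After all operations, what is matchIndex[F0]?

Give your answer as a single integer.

Op 1: append 2 -> log_len=2
Op 2: append 2 -> log_len=4
Op 3: F1 acks idx 3 -> match: F0=0 F1=3; commitIndex=3
Op 4: F1 acks idx 2 -> match: F0=0 F1=3; commitIndex=3
Op 5: F0 acks idx 3 -> match: F0=3 F1=3; commitIndex=3
Op 6: F1 acks idx 2 -> match: F0=3 F1=3; commitIndex=3
Op 7: F1 acks idx 4 -> match: F0=3 F1=4; commitIndex=4
Op 8: append 2 -> log_len=6
Op 9: F1 acks idx 2 -> match: F0=3 F1=4; commitIndex=4
Op 10: F0 acks idx 2 -> match: F0=3 F1=4; commitIndex=4
Op 11: F1 acks idx 3 -> match: F0=3 F1=4; commitIndex=4
Op 12: append 3 -> log_len=9

Answer: 3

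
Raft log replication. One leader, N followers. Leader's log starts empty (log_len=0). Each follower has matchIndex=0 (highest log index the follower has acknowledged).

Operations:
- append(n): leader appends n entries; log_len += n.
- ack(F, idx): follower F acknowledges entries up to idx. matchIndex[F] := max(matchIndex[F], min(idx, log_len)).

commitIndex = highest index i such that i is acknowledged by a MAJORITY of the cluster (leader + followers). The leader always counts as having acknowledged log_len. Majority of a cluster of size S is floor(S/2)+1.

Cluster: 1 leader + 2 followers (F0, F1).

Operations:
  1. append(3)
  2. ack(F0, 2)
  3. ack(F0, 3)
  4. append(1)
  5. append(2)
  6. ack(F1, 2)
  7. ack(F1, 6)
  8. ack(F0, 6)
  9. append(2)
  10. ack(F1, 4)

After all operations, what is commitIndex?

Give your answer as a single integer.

Answer: 6

Derivation:
Op 1: append 3 -> log_len=3
Op 2: F0 acks idx 2 -> match: F0=2 F1=0; commitIndex=2
Op 3: F0 acks idx 3 -> match: F0=3 F1=0; commitIndex=3
Op 4: append 1 -> log_len=4
Op 5: append 2 -> log_len=6
Op 6: F1 acks idx 2 -> match: F0=3 F1=2; commitIndex=3
Op 7: F1 acks idx 6 -> match: F0=3 F1=6; commitIndex=6
Op 8: F0 acks idx 6 -> match: F0=6 F1=6; commitIndex=6
Op 9: append 2 -> log_len=8
Op 10: F1 acks idx 4 -> match: F0=6 F1=6; commitIndex=6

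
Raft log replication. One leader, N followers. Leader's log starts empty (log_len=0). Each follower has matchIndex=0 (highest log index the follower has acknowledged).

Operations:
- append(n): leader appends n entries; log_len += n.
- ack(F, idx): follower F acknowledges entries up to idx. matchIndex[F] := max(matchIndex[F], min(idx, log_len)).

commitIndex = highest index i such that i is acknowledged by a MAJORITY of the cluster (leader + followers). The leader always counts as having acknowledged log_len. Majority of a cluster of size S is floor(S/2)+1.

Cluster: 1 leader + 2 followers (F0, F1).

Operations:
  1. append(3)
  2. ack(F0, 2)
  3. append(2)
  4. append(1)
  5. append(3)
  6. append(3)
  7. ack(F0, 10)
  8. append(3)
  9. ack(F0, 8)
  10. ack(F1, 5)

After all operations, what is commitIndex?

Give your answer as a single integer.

Answer: 10

Derivation:
Op 1: append 3 -> log_len=3
Op 2: F0 acks idx 2 -> match: F0=2 F1=0; commitIndex=2
Op 3: append 2 -> log_len=5
Op 4: append 1 -> log_len=6
Op 5: append 3 -> log_len=9
Op 6: append 3 -> log_len=12
Op 7: F0 acks idx 10 -> match: F0=10 F1=0; commitIndex=10
Op 8: append 3 -> log_len=15
Op 9: F0 acks idx 8 -> match: F0=10 F1=0; commitIndex=10
Op 10: F1 acks idx 5 -> match: F0=10 F1=5; commitIndex=10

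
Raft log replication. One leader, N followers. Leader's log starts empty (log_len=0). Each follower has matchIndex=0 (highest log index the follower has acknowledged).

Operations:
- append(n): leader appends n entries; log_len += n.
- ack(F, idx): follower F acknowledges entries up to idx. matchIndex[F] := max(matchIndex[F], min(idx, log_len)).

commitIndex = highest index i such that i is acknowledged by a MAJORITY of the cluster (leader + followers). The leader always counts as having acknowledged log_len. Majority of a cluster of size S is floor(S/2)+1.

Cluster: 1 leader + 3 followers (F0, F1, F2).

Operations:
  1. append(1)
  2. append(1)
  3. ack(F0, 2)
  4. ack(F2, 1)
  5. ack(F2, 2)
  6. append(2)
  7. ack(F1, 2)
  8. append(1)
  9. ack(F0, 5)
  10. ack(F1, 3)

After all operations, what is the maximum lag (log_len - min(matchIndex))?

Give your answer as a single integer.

Op 1: append 1 -> log_len=1
Op 2: append 1 -> log_len=2
Op 3: F0 acks idx 2 -> match: F0=2 F1=0 F2=0; commitIndex=0
Op 4: F2 acks idx 1 -> match: F0=2 F1=0 F2=1; commitIndex=1
Op 5: F2 acks idx 2 -> match: F0=2 F1=0 F2=2; commitIndex=2
Op 6: append 2 -> log_len=4
Op 7: F1 acks idx 2 -> match: F0=2 F1=2 F2=2; commitIndex=2
Op 8: append 1 -> log_len=5
Op 9: F0 acks idx 5 -> match: F0=5 F1=2 F2=2; commitIndex=2
Op 10: F1 acks idx 3 -> match: F0=5 F1=3 F2=2; commitIndex=3

Answer: 3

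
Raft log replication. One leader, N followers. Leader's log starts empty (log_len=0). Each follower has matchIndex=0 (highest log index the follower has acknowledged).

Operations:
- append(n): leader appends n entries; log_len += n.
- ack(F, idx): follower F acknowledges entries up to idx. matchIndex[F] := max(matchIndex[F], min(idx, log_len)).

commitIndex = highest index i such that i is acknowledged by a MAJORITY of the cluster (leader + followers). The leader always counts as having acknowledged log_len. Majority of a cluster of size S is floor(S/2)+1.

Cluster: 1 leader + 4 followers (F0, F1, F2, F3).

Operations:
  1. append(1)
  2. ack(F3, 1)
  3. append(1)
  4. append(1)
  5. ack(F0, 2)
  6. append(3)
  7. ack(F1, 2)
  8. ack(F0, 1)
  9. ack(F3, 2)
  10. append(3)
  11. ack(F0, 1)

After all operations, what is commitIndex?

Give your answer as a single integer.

Answer: 2

Derivation:
Op 1: append 1 -> log_len=1
Op 2: F3 acks idx 1 -> match: F0=0 F1=0 F2=0 F3=1; commitIndex=0
Op 3: append 1 -> log_len=2
Op 4: append 1 -> log_len=3
Op 5: F0 acks idx 2 -> match: F0=2 F1=0 F2=0 F3=1; commitIndex=1
Op 6: append 3 -> log_len=6
Op 7: F1 acks idx 2 -> match: F0=2 F1=2 F2=0 F3=1; commitIndex=2
Op 8: F0 acks idx 1 -> match: F0=2 F1=2 F2=0 F3=1; commitIndex=2
Op 9: F3 acks idx 2 -> match: F0=2 F1=2 F2=0 F3=2; commitIndex=2
Op 10: append 3 -> log_len=9
Op 11: F0 acks idx 1 -> match: F0=2 F1=2 F2=0 F3=2; commitIndex=2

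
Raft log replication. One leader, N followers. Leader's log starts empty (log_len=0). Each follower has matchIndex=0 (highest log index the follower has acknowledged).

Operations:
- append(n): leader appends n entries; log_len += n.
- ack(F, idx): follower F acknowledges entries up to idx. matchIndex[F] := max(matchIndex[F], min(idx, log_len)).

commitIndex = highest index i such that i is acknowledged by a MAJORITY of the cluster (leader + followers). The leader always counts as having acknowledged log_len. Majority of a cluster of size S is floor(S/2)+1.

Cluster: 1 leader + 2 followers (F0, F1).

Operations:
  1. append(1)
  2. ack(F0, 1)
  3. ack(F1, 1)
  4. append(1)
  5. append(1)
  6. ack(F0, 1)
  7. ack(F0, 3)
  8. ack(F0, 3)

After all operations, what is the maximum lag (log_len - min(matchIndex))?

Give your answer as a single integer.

Answer: 2

Derivation:
Op 1: append 1 -> log_len=1
Op 2: F0 acks idx 1 -> match: F0=1 F1=0; commitIndex=1
Op 3: F1 acks idx 1 -> match: F0=1 F1=1; commitIndex=1
Op 4: append 1 -> log_len=2
Op 5: append 1 -> log_len=3
Op 6: F0 acks idx 1 -> match: F0=1 F1=1; commitIndex=1
Op 7: F0 acks idx 3 -> match: F0=3 F1=1; commitIndex=3
Op 8: F0 acks idx 3 -> match: F0=3 F1=1; commitIndex=3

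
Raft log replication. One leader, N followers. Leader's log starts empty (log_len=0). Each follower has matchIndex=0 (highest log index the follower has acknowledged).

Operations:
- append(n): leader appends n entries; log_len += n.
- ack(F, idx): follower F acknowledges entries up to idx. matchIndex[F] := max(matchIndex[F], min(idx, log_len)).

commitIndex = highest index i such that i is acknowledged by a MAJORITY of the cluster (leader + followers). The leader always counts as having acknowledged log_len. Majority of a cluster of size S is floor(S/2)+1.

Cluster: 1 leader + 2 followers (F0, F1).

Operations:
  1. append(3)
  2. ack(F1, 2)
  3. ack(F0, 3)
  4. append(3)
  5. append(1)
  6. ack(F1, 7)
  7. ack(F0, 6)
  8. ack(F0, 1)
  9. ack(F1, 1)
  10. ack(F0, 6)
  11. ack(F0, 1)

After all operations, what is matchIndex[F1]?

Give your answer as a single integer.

Answer: 7

Derivation:
Op 1: append 3 -> log_len=3
Op 2: F1 acks idx 2 -> match: F0=0 F1=2; commitIndex=2
Op 3: F0 acks idx 3 -> match: F0=3 F1=2; commitIndex=3
Op 4: append 3 -> log_len=6
Op 5: append 1 -> log_len=7
Op 6: F1 acks idx 7 -> match: F0=3 F1=7; commitIndex=7
Op 7: F0 acks idx 6 -> match: F0=6 F1=7; commitIndex=7
Op 8: F0 acks idx 1 -> match: F0=6 F1=7; commitIndex=7
Op 9: F1 acks idx 1 -> match: F0=6 F1=7; commitIndex=7
Op 10: F0 acks idx 6 -> match: F0=6 F1=7; commitIndex=7
Op 11: F0 acks idx 1 -> match: F0=6 F1=7; commitIndex=7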